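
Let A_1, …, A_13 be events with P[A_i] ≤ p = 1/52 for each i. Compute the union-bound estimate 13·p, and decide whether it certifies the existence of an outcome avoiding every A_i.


Union bound: P[∪_{i=1}^{13} A_i] ≤ Σ_i P[A_i] ≤ 13·p = 13·(1/52) = 1/4.
Numerically: 1/4 ≈ 0.250000.
Is 1/4 < 1? YES.
Since P[∪ A_i] ≤ 1/4 < 1, the complement has P[∩ A_i^c] ≥ 1 − 1/4 = 3/4 > 0, so some outcome avoids every A_i.

13·p = 1/4 ≈ 0.250000; existence CERTIFIED by the union bound.


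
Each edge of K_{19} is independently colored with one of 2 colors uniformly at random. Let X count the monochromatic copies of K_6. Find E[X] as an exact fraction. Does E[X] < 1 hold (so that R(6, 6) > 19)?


E[X] = C(19, 6) · 2^{1 − 15} = 27132 · 2^{−14} = 27132/16384.
As a reduced fraction: E[X] = 6783/4096 ≈ 1.6560059.
Is E[X] < 1? NO.
Since E[X] ≥ 1, the first-moment bound is inconclusive at n = 19; it does NOT by itself certify R(6, 6) > 19.

E[X] = 6783/4096 ≈ 1.6560059; E[X] ≥ 1; first-moment method inconclusive here.


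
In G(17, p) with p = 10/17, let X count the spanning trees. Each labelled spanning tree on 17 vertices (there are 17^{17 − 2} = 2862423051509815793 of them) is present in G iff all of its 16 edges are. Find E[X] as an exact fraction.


K_17 has 17^{17 − 2} = 2862423051509815793 labelled spanning trees.
For each such spanning tree H, let X_H = 1 if all 16 edges of H are present in G. Then P[X_H = 1] = p^{16} = (10/17)^{16} = 10000000000000000/48661191875666868481.
By linearity: E[X] = Σ_H E[X_H] = 2862423051509815793 · p^{16} = 2862423051509815793 · 10000000000000000/48661191875666868481 = 10000000000000000/17.
Numerically: E[X] ≈ 5.8824e+14.

E[X] = 2862423051509815793 · (10/17)^{16} = 10000000000000000/17 ≈ 5.8824e+14.


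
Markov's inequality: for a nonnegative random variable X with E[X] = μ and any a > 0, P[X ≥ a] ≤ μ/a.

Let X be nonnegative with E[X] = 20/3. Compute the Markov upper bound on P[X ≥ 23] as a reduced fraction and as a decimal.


μ = E[X] = 20/3, a = 23.
Markov: P[X ≥ 23] ≤ μ/a = (20/3)/23 = 20/69.
Numerically: ≈ 0.290.
(Since a = 23 > μ = 6.667, the bound 20/69 is < 1 and informative.)

P[X ≥ 23] ≤ 20/69 ≈ 0.290.


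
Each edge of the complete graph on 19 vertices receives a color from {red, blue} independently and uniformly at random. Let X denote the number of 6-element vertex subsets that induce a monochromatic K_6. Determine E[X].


Let X = Σ_S X_S over the C(19, 6) = 27132 subsets S of size 6, where X_S = 1 if the K_6 on S is monochromatic.
For a fixed S, the K_6 on S has C(6, 2) = 15 edges. P[all 15 edges red] = (1/2)^15, and likewise for blue, so P[monochromatic] = 2·(1/2)^15 = 2^{1 − 15} = 1/16384.
Summing: E[X] = C(19, 6) · 2^{1 − 15} = 27132 · 1/16384 = 6783/4096.
Numerically: E[X] ≈ 1.6560.

E[X] = C(19,6)·2^(1−C(6,2)) = 6783/4096 ≈ 1.6560.


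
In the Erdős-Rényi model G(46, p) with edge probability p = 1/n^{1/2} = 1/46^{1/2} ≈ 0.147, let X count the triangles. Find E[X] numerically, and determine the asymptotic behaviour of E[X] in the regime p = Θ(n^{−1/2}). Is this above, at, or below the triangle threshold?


Number of potential triangles: C(46, 3) = 15180.
Each occurs with probability p³ ≈ (0.147)³ ≈ 3.20526e-03.
By linearity: E[X] = C(46, 3)·p³ ≈ 15180 · 3.20526e-03 ≈ 48.656.
Since α = 1/2 < 1, p = c/n^{1/2} ≫ 1/n is above the triangle threshold p ~ 1/n. Asymptotically E[X] ~ (c³/6)·n^{3(1−α)} = (1³/6)·n^{1.5} → ∞; triangles are abundant w.h.p.

E[X] ≈ 48.656; in regime p = Θ(1/n^{1/2}) E[X] diverges (above the triangle threshold p ~ 1/n).


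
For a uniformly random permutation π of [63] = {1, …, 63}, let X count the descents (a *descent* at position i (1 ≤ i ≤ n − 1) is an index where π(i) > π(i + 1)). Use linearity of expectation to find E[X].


Write X = Σ X_I over i = 1, …, 62, with X_I the indicator of one descent.
There are 62 indicators.
For each fixed i, the pair (π(i), π(i+1)) is a uniformly random ordered pair of distinct values from {1, …, 63}; by symmetry P[π(i) > π(i+1)] = 1/2.
By linearity: E[X] = 62 · (1/2) = (63 − 1) · (1/2) = 31 ≈ 31.0000.

E[X] = 31 = 31.0000.


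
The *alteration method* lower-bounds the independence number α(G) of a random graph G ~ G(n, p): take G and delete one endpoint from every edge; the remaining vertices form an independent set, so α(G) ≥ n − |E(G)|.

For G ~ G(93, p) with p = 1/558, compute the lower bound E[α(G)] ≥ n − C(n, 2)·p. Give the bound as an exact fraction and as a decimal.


E[|E(G)|] = C(93, 2)·p = 4278 · (1/558) = 23/3.
E[α(G)] ≥ n − E[|E(G)|] = 93 − 23/3 = 256/3.
Numerically: ≈ 85.333.
(This is only a lower bound; the true E[α(G)] may be larger.)

E[α(G)] ≥ 256/3 ≈ 85.333.


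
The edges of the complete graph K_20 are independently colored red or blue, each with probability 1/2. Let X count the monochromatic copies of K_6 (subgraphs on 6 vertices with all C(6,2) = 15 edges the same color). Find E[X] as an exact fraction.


Let X = Σ_S X_S over the C(20, 6) = 38760 subsets S of size 6, where X_S = 1 if the K_6 on S is monochromatic.
For a fixed S, the K_6 on S has C(6, 2) = 15 edges. P[all 15 edges red] = (1/2)^15, and likewise for blue, so P[monochromatic] = 2·(1/2)^15 = 2^{1 − 15} = 1/16384.
By linearity of expectation: E[X] = C(20, 6) · 2^{1 − 15} = 38760 · 1/16384 = 4845/2048.
Numerically: E[X] ≈ 2.36572.

E[X] = C(20,6)·2^(1−C(6,2)) = 4845/2048 ≈ 2.36572.


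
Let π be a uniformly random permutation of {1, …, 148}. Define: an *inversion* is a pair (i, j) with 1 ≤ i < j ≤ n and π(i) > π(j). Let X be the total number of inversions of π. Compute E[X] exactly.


Write X = Σ X_I over the C(148, 2) = 10878 pairs i < j, with X_I the indicator of one inversion.
There are 10878 indicators.
For each fixed pair i < j, the values π(i) and π(j) are two distinct elements of {1, …, 148} in uniformly random order; by symmetry P[π(i) > π(j)] = 1/2.
By linearity: E[X] = 10878 · (1/2) = C(148, 2) · (1/2) = 10878/2 = 5439 ≈ 5439.000.

E[X] = 5439 = 5439.000.


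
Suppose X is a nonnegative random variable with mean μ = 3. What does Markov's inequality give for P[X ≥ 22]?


μ = E[X] = 3, a = 22.
Markov: P[X ≥ 22] ≤ μ/a = (3)/22 = 3/22.
Numerically: ≈ 0.1364.
(Since a = 22 > μ = 3.0000, the bound 3/22 is < 1 and informative.)

P[X ≥ 22] ≤ 3/22 ≈ 0.1364.


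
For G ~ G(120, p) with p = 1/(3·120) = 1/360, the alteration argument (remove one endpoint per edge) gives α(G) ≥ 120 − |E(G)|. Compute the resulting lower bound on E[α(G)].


E[|E(G)|] = C(120, 2)·p = 7140 · (1/360) = 119/6.
E[α(G)] ≥ n − E[|E(G)|] = 120 − 119/6 = 601/6.
Numerically: ≈ 100.167.
(This is only a lower bound; the true E[α(G)] may be larger.)

E[α(G)] ≥ 601/6 ≈ 100.167.


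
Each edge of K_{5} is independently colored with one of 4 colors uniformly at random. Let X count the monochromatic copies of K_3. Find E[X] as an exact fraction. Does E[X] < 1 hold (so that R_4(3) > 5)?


E[X] = C(5, 3) · 4^{1 − 3} = 10 · 4^{−2} = 10/16.
As a reduced fraction: E[X] = 5/8 ≈ 0.6250.
Is E[X] < 1? YES.
Since E[X] < 1, there exists a 4-coloring of K_{5} with no monochromatic K_3; hence R_4(3) > 5.

E[X] = 5/8 ≈ 0.6250; E[X] < 1, so R_4(3) > 5.


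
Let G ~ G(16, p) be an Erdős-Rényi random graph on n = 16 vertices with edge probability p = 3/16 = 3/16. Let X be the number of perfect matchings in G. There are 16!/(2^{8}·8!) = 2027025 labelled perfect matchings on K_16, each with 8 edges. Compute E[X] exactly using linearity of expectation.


K_16 has 16!/(2^{8}·8!) = 2027025 labelled perfect matchings.
For each such perfect matching H, let X_H = 1 if all 8 edges of H are present in G. Then P[X_H = 1] = p^{8} = (3/16)^{8} = 6561/4294967296.
Summing the indicators: E[X] = Σ_H E[X_H] = 2027025 · p^{8} = 2027025 · 6561/4294967296 = 13299311025/4294967296.
Numerically: E[X] ≈ 3.096.

E[X] = 2027025 · (3/16)^{8} = 13299311025/4294967296 ≈ 3.096.


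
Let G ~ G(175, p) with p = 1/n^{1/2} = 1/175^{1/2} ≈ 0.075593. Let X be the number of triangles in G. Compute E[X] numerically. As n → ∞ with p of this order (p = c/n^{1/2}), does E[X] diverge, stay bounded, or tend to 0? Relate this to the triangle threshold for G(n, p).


Number of potential triangles: C(175, 3) = 877975.
Each occurs with probability p³ ≈ (0.075593)³ ≈ 4.3195940e-04.
By linearity: E[X] = C(175, 3)·p³ ≈ 877975 · 4.3195940e-04 ≈ 379.24955.
Since α = 1/2 < 1, p = c/n^{1/2} ≫ 1/n is above the triangle threshold p ~ 1/n. Asymptotically E[X] ~ (c³/6)·n^{3(1−α)} = (1³/6)·n^{1.5} → ∞; triangles are abundant w.h.p.

E[X] ≈ 379.24955; in regime p = Θ(1/n^{1/2}) E[X] diverges (above the triangle threshold p ~ 1/n).


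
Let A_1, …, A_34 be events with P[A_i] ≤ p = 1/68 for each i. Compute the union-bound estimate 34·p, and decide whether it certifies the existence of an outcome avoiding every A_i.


Union bound: P[∪_{i=1}^{34} A_i] ≤ Σ_i P[A_i] ≤ 34·p = 34·(1/68) = 1/2.
Numerically: 1/2 ≈ 0.5000000.
Is 1/2 < 1? YES.
Since P[∪ A_i] ≤ 1/2 < 1, the complement has P[∩ A_i^c] ≥ 1 − 1/2 = 1/2 > 0, so some outcome avoids every A_i.

34·p = 1/2 ≈ 0.5000000; existence CERTIFIED by the union bound.


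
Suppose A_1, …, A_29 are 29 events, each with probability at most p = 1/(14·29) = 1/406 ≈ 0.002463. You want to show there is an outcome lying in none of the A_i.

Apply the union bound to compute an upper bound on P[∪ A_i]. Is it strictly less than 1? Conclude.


Union bound: P[∪_{i=1}^{29} A_i] ≤ Σ_i P[A_i] ≤ 29·p = 29·(1/406) = 1/14.
Numerically: 1/14 ≈ 0.071429.
Is 1/14 < 1? YES.
Since P[∪ A_i] ≤ 1/14 < 1, the complement has P[∩ A_i^c] ≥ 1 − 1/14 = 13/14 > 0, so some outcome avoids every A_i.

29·p = 1/14 ≈ 0.071429; existence CERTIFIED by the union bound.


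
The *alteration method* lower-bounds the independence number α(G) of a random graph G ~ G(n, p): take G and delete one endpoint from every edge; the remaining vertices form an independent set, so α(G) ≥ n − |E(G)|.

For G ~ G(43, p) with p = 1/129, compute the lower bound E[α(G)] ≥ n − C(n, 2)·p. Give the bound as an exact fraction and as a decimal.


E[|E(G)|] = C(43, 2)·p = 903 · (1/129) = 7.
E[α(G)] ≥ n − E[|E(G)|] = 43 − 7 = 36.
Numerically: ≈ 36.00000.
(This is only a lower bound; the true E[α(G)] may be larger.)

E[α(G)] ≥ 36 ≈ 36.00000.


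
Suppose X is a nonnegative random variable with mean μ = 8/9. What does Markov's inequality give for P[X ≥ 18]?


μ = E[X] = 8/9, a = 18.
Markov: P[X ≥ 18] ≤ μ/a = (8/9)/18 = 4/81.
Numerically: ≈ 0.049383.
(Since a = 18 > μ = 0.888889, the bound 4/81 is < 1 and informative.)

P[X ≥ 18] ≤ 4/81 ≈ 0.049383.


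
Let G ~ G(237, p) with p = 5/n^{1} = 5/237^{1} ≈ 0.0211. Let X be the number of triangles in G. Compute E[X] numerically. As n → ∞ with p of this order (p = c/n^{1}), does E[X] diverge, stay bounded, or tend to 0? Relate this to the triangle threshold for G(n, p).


Number of potential triangles: C(237, 3) = 2190670.
Each occurs with probability p³ ≈ (0.0211)³ ≈ 9.389987e-06.
By linearity: E[X] = C(237, 3)·p³ ≈ 2190670 · 9.389987e-06 ≈ 20.5704.
Here α = 1, so p = 5/n is exactly at the triangle threshold p ~ 1/n. Asymptotically E[X] → c³/6 = 5³/6 = 125/6 ≈ 20.8333, a bounded constant. In this regime the triangle count is asymptotically Poisson(c³/6).

E[X] ≈ 20.5704; in regime p = Θ(1/n^{1}) E[X] stays bounded (at the triangle threshold p ~ 1/n).


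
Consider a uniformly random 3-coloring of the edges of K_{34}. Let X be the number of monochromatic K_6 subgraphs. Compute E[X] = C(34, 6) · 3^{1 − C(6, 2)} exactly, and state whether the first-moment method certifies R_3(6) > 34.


E[X] = C(34, 6) · 3^{1 − 15} = 1344904 · 3^{−14} = 1344904/4782969.
As a reduced fraction: E[X] = 1344904/4782969 ≈ 0.28119.
Is E[X] < 1? YES.
Since E[X] < 1, there exists a 3-coloring of K_{34} with no monochromatic K_6; hence R_3(6) > 34.

E[X] = 1344904/4782969 ≈ 0.28119; E[X] < 1, so R_3(6) > 34.


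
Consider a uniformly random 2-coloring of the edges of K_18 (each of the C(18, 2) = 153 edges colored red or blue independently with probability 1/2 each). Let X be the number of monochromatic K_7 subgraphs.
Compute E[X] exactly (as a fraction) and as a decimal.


Let X = Σ_S X_S over the C(18, 7) = 31824 subsets S of size 7, where X_S = 1 if the K_7 on S is monochromatic.
For a fixed S, the K_7 on S has C(7, 2) = 21 edges. P[all 21 edges red] = (1/2)^21, and likewise for blue, so P[monochromatic] = 2·(1/2)^21 = 2^{1 − 21} = 1/1048576.
By linearity of expectation: E[X] = C(18, 7) · 2^{1 − 21} = 31824 · 1/1048576 = 1989/65536.
Numerically: E[X] ≈ 0.03035.

E[X] = C(18,7)·2^(1−C(7,2)) = 1989/65536 ≈ 0.03035.


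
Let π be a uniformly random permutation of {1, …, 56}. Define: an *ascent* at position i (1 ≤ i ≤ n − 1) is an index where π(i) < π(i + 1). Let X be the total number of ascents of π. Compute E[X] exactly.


Write X = Σ X_I over i = 1, …, 55, with X_I the indicator of one ascent.
There are 55 indicators.
For each fixed i, the pair (π(i), π(i+1)) is a uniformly random ordered pair of distinct values from {1, …, 56}; by symmetry P[π(i) < π(i+1)] = 1/2.
By linearity: E[X] = 55 · (1/2) = (56 − 1) · (1/2) = 55/2 ≈ 27.500.

E[X] = 55/2 = 27.500.


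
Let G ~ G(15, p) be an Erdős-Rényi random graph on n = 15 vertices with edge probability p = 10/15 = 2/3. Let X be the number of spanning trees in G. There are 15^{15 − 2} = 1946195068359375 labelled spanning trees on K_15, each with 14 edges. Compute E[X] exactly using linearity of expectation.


K_15 has 15^{15 − 2} = 1946195068359375 labelled spanning trees.
For each such spanning tree H, let X_H = 1 if all 14 edges of H are present in G. Then P[X_H = 1] = p^{14} = (2/3)^{14} = 16384/4782969.
By linearity: E[X] = Σ_H E[X_H] = 1946195068359375 · p^{14} = 1946195068359375 · 16384/4782969 = 20000000000000/3.
Numerically: E[X] ≈ 6.67e+12.

E[X] = 1946195068359375 · (2/3)^{14} = 20000000000000/3 ≈ 6.67e+12.


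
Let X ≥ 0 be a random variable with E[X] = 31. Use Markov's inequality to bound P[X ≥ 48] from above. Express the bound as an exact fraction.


μ = E[X] = 31, a = 48.
Markov: P[X ≥ 48] ≤ μ/a = (31)/48 = 31/48.
Numerically: ≈ 0.646.
(Since a = 48 > μ = 31.000, the bound 31/48 is < 1 and informative.)

P[X ≥ 48] ≤ 31/48 ≈ 0.646.


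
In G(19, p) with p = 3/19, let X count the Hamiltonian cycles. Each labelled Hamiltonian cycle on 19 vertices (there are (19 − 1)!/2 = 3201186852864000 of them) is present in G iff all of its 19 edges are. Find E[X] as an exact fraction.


K_19 has (19 − 1)!/2 = 3201186852864000 labelled Hamiltonian cycles.
For each such Hamiltonian cycle H, let X_H = 1 if all 19 edges of H are present in G. Then P[X_H = 1] = p^{19} = (3/19)^{19} = 1162261467/1978419655660313589123979.
By linearity: E[X] = Σ_H E[X_H] = 3201186852864000 · p^{19} = 3201186852864000 · 1162261467/1978419655660313589123979 = 3720616127750825791488000/1978419655660313589123979.
Numerically: E[X] ≈ 1.88.

E[X] = 3201186852864000 · (3/19)^{19} = 3720616127750825791488000/1978419655660313589123979 ≈ 1.88.


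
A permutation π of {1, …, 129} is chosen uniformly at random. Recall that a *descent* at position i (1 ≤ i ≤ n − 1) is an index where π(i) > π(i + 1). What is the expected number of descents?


Write X = Σ X_I over i = 1, …, 128, with X_I the indicator of one descent.
There are 128 indicators.
For each fixed i, the pair (π(i), π(i+1)) is a uniformly random ordered pair of distinct values from {1, …, 129}; by symmetry P[π(i) > π(i+1)] = 1/2.
By linearity: E[X] = 128 · (1/2) = (129 − 1) · (1/2) = 64 ≈ 64.00000.

E[X] = 64 = 64.00000.


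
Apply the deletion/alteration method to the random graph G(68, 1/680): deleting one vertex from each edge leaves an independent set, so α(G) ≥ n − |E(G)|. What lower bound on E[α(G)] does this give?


E[|E(G)|] = C(68, 2)·p = 2278 · (1/680) = 67/20.
E[α(G)] ≥ n − E[|E(G)|] = 68 − 67/20 = 1293/20.
Numerically: ≈ 64.650.
(This is only a lower bound; the true E[α(G)] may be larger.)

E[α(G)] ≥ 1293/20 ≈ 64.650.


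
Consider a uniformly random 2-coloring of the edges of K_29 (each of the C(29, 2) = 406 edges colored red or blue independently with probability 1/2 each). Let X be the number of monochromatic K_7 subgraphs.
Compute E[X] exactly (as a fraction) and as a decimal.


Let X = Σ_S X_S over the C(29, 7) = 1560780 subsets S of size 7, where X_S = 1 if the K_7 on S is monochromatic.
For a fixed S, the K_7 on S has C(7, 2) = 21 edges. P[all 21 edges red] = (1/2)^21, and likewise for blue, so P[monochromatic] = 2·(1/2)^21 = 2^{1 − 21} = 1/1048576.
By linearity of expectation: E[X] = C(29, 7) · 2^{1 − 21} = 1560780 · 1/1048576 = 390195/262144.
Numerically: E[X] ≈ 1.48848.

E[X] = C(29,7)·2^(1−C(7,2)) = 390195/262144 ≈ 1.48848.


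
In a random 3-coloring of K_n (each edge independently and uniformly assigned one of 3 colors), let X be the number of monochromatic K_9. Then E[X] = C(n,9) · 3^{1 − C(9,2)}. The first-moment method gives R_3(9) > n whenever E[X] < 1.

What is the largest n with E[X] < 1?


We need C(n, 9) · 3^{1 − 36} < 1, i.e. C(n, 9) < 3^{36 − 1} = 50031545098999707.
Check values of n near the boundary:
  n = 299: C(299, 9) = 46610674441390059; 46610674441390059 < 50031545098999707? YES
  n = 300: C(300, 9) = 48052241692154700; 48052241692154700 < 50031545098999707? YES
  n = 301: C(301, 9) = 49533303936090975; 49533303936090975 < 50031545098999707? YES
  n = 302: C(302, 9) = 51054804739588650; 51054804739588650 < 50031545098999707? NO
The largest n with C(n, 9) < 50031545098999707 is n = 301 (where E[X] = 16511101312030325/16677181699666569 ≈ 0.99004). Hence R_3(9) > 301, i.e. R_3(9) ≥ 302.

Largest n = 301; hence R_3(9) > 301.


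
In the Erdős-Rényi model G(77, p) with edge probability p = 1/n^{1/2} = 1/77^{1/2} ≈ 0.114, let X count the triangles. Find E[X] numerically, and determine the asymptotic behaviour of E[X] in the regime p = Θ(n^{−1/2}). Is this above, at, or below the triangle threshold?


Number of potential triangles: C(77, 3) = 73150.
Each occurs with probability p³ ≈ (0.114)³ ≈ 1.480007e-03.
By linearity: E[X] = C(77, 3)·p³ ≈ 73150 · 1.480007e-03 ≈ 108.2625.
Since α = 1/2 < 1, p = c/n^{1/2} ≫ 1/n is above the triangle threshold p ~ 1/n. Asymptotically E[X] ~ (c³/6)·n^{3(1−α)} = (1³/6)·n^{1.5} → ∞; triangles are abundant w.h.p.

E[X] ≈ 108.2625; in regime p = Θ(1/n^{1/2}) E[X] diverges (above the triangle threshold p ~ 1/n).


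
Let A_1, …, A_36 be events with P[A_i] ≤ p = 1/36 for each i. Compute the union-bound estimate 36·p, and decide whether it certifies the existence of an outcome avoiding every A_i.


Union bound: P[∪_{i=1}^{36} A_i] ≤ Σ_i P[A_i] ≤ 36·p = 36·(1/36) = 1.
Numerically: 1 ≈ 1.00000.
Is 1 < 1? NO.
Since the bound 1 is ≥ 1, the union bound is uninformative here; it does NOT by itself certify existence.

36·p = 1 ≈ 1.00000; existence NOT certified by the union bound.


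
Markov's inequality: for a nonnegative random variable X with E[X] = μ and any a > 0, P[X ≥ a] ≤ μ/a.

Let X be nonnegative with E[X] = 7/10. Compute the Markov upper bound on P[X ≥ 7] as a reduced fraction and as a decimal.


μ = E[X] = 7/10, a = 7.
Markov: P[X ≥ 7] ≤ μ/a = (7/10)/7 = 1/10.
Numerically: ≈ 0.100000.
(Since a = 7 > μ = 0.700000, the bound 1/10 is < 1 and informative.)

P[X ≥ 7] ≤ 1/10 ≈ 0.100000.


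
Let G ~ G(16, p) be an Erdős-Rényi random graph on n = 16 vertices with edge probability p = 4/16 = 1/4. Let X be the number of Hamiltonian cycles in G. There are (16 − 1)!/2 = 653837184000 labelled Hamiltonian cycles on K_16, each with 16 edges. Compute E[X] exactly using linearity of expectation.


K_16 has (16 − 1)!/2 = 653837184000 labelled Hamiltonian cycles.
For each such Hamiltonian cycle H, let X_H = 1 if all 16 edges of H are present in G. Then P[X_H = 1] = p^{16} = (1/4)^{16} = 1/4294967296.
Summing the indicators: E[X] = Σ_H E[X_H] = 653837184000 · p^{16} = 653837184000 · 1/4294967296 = 638512875/4194304.
Numerically: E[X] ≈ 152.233.

E[X] = 653837184000 · (1/4)^{16} = 638512875/4194304 ≈ 152.233.


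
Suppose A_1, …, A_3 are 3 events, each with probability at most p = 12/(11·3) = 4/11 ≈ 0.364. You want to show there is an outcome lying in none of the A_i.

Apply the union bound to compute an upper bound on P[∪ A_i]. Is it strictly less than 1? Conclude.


Union bound: P[∪_{i=1}^{3} A_i] ≤ Σ_i P[A_i] ≤ 3·p = 3·(4/11) = 12/11.
Numerically: 12/11 ≈ 1.091.
Is 12/11 < 1? NO.
Since the bound 12/11 is ≥ 1, the union bound is uninformative here; it does NOT by itself certify existence.

3·p = 12/11 ≈ 1.091; existence NOT certified by the union bound.


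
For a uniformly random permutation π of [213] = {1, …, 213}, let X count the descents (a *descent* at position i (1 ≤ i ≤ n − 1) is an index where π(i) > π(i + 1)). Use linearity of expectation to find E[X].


Write X = Σ X_I over i = 1, …, 212, with X_I the indicator of one descent.
There are 212 indicators.
For each fixed i, the pair (π(i), π(i+1)) is a uniformly random ordered pair of distinct values from {1, …, 213}; by symmetry P[π(i) > π(i+1)] = 1/2.
By linearity: E[X] = 212 · (1/2) = (213 − 1) · (1/2) = 106 ≈ 106.00000.

E[X] = 106 = 106.00000.


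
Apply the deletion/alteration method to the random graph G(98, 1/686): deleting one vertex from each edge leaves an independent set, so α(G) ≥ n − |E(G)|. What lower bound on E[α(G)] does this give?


E[|E(G)|] = C(98, 2)·p = 4753 · (1/686) = 97/14.
E[α(G)] ≥ n − E[|E(G)|] = 98 − 97/14 = 1275/14.
Numerically: ≈ 91.071429.
(This is only a lower bound; the true E[α(G)] may be larger.)

E[α(G)] ≥ 1275/14 ≈ 91.071429.


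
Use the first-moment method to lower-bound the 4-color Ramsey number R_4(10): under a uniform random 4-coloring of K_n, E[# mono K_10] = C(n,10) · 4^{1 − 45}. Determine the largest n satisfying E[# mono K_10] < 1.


We need C(n, 10) · 4^{1 − 45} < 1, i.e. C(n, 10) < 4^{45 − 1} = 309485009821345068724781056.
Check values of n near the boundary:
  n = 2019: C(2019, 10) = 303322949179835278009229628; 303322949179835278009229628 < 309485009821345068724781056? YES
  n = 2020: C(2020, 10) = 304832018578739931133653656; 304832018578739931133653656 < 309485009821345068724781056? YES
  n = 2021: C(2021, 10) = 306347841644770462864800616; 306347841644770462864800616 < 309485009821345068724781056? YES
  n = 2022: C(2022, 10) = 307870445231474093395937796; 307870445231474093395937796 < 309485009821345068724781056? YES
  n = 2023: C(2023, 10) = 309399856285778485315440716; 309399856285778485315440716 < 309485009821345068724781056? YES
  n = 2024: C(2024, 10) = 310936101848269937576192656; 310936101848269937576192656 < 309485009821345068724781056? NO
  n = 2025: C(2025, 10) = 312479209053472269772600560; 312479209053472269772600560 < 309485009821345068724781056? NO
  n = 2026: C(2026, 10) = 314029205130126398094885285; 314029205130126398094885285 < 309485009821345068724781056? NO
The largest n with C(n, 10) < 309485009821345068724781056 is n = 2023 (where E[X] = 77349964071444621328860179/77371252455336267181195264 ≈ 0.9997). Hence R_4(10) > 2023, i.e. R_4(10) ≥ 2024.

Largest n = 2023; hence R_4(10) > 2023.


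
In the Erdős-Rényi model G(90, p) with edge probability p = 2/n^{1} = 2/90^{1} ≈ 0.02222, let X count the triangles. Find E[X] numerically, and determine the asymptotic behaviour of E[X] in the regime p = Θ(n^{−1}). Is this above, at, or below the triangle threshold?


Number of potential triangles: C(90, 3) = 117480.
Each occurs with probability p³ ≈ (0.02222)³ ≈ 1.097394e-05.
By linearity: E[X] = C(90, 3)·p³ ≈ 117480 · 1.097394e-05 ≈ 1.2892.
Here α = 1, so p = 2/n is exactly at the triangle threshold p ~ 1/n. Asymptotically E[X] → c³/6 = 2³/6 = 4/3 ≈ 1.3333, a bounded constant. In this regime the triangle count is asymptotically Poisson(c³/6).

E[X] ≈ 1.2892; in regime p = Θ(1/n^{1}) E[X] stays bounded (at the triangle threshold p ~ 1/n).


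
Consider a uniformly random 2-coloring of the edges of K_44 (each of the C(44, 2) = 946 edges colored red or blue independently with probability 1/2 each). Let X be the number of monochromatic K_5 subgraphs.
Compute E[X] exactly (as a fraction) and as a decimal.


Let X = Σ_S X_S over the C(44, 5) = 1086008 subsets S of size 5, where X_S = 1 if the K_5 on S is monochromatic.
For a fixed S, the K_5 on S has C(5, 2) = 10 edges. P[all 10 edges red] = (1/2)^10, and likewise for blue, so P[monochromatic] = 2·(1/2)^10 = 2^{1 − 10} = 1/512.
By linearity: E[X] = C(44, 5) · 2^{1 − 10} = 1086008 · 1/512 = 135751/64.
Numerically: E[X] ≈ 2121.1094.

E[X] = C(44,5)·2^(1−C(5,2)) = 135751/64 ≈ 2121.1094.


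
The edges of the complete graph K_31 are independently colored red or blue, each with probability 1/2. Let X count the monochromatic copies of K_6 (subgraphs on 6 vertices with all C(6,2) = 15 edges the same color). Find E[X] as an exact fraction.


Let X = Σ_S X_S over the C(31, 6) = 736281 subsets S of size 6, where X_S = 1 if the K_6 on S is monochromatic.
For a fixed S, the K_6 on S has C(6, 2) = 15 edges. P[all 15 edges red] = (1/2)^15, and likewise for blue, so P[monochromatic] = 2·(1/2)^15 = 2^{1 − 15} = 1/16384.
By linearity of expectation: E[X] = C(31, 6) · 2^{1 − 15} = 736281 · 1/16384 = 736281/16384.
Numerically: E[X] ≈ 44.939026.

E[X] = C(31,6)·2^(1−C(6,2)) = 736281/16384 ≈ 44.939026.


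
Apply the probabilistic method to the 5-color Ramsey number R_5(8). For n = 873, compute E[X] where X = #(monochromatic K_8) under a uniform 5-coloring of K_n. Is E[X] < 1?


E[X] = C(873, 8) · 5^{1 − 28} = 8102594482562031309 · 5^{−27} = 8102594482562031309/7450580596923828125.
As a reduced fraction: E[X] = 8102594482562031309/7450580596923828125 ≈ 1.087512.
Is E[X] < 1? NO.
Since E[X] ≥ 1, the first-moment bound is inconclusive at n = 873; it does NOT by itself certify R_5(8) > 873.

E[X] = 8102594482562031309/7450580596923828125 ≈ 1.087512; E[X] ≥ 1; first-moment method inconclusive here.


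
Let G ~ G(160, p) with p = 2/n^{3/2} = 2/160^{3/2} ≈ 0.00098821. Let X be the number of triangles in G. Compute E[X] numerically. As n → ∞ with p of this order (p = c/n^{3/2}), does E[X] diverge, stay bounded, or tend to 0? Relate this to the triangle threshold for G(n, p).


Number of potential triangles: C(160, 3) = 669920.
Each occurs with probability p³ ≈ (0.00098821)³ ≈ 9.6505056e-10.
By linearity: E[X] = C(160, 3)·p³ ≈ 669920 · 9.6505056e-10 ≈ 0.00065.
Since α = 3/2 > 1, p = c/n^{3/2} = o(1/n) is below the triangle threshold p ~ 1/n. Asymptotically E[X] ~ (c³/6)·n^{3(1−α)} = (2³/6)·n^{-1.5} → 0, so by Markov's inequality G has no triangles w.h.p.

E[X] ≈ 0.00065; in regime p = Θ(1/n^{3/2}) E[X] tends to 0 (below the triangle threshold p ~ 1/n).


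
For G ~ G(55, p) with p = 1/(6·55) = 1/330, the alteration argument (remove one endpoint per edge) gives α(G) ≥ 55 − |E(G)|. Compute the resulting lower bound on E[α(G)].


E[|E(G)|] = C(55, 2)·p = 1485 · (1/330) = 9/2.
E[α(G)] ≥ n − E[|E(G)|] = 55 − 9/2 = 101/2.
Numerically: ≈ 50.500.
(This is only a lower bound; the true E[α(G)] may be larger.)

E[α(G)] ≥ 101/2 ≈ 50.500.


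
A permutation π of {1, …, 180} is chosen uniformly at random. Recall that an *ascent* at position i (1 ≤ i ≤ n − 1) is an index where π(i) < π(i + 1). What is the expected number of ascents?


Write X = Σ X_I over i = 1, …, 179, with X_I the indicator of one ascent.
There are 179 indicators.
For each fixed i, the pair (π(i), π(i+1)) is a uniformly random ordered pair of distinct values from {1, …, 180}; by symmetry P[π(i) < π(i+1)] = 1/2.
By linearity: E[X] = 179 · (1/2) = (180 − 1) · (1/2) = 179/2 ≈ 89.5000.

E[X] = 179/2 = 89.5000.


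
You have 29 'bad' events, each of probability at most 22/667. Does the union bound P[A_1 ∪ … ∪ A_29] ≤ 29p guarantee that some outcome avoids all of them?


Union bound: P[∪_{i=1}^{29} A_i] ≤ Σ_i P[A_i] ≤ 29·p = 29·(22/667) = 22/23.
Numerically: 22/23 ≈ 0.95652.
Is 22/23 < 1? YES.
Since P[∪ A_i] ≤ 22/23 < 1, the complement has P[∩ A_i^c] ≥ 1 − 22/23 = 1/23 > 0, so some outcome avoids every A_i.

29·p = 22/23 ≈ 0.95652; existence CERTIFIED by the union bound.


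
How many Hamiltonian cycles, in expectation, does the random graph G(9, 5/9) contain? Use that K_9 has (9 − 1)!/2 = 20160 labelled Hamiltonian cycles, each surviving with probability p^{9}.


K_9 has (9 − 1)!/2 = 20160 labelled Hamiltonian cycles.
For each such Hamiltonian cycle H, let X_H = 1 if all 9 edges of H are present in G. Then P[X_H = 1] = p^{9} = (5/9)^{9} = 1953125/387420489.
By linearity: E[X] = Σ_H E[X_H] = 20160 · p^{9} = 20160 · 1953125/387420489 = 4375000000/43046721.
Numerically: E[X] ≈ 101.63.

E[X] = 20160 · (5/9)^{9} = 4375000000/43046721 ≈ 101.63.


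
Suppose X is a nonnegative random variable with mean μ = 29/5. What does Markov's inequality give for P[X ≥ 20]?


μ = E[X] = 29/5, a = 20.
Markov: P[X ≥ 20] ≤ μ/a = (29/5)/20 = 29/100.
Numerically: ≈ 0.290000.
(Since a = 20 > μ = 5.800000, the bound 29/100 is < 1 and informative.)

P[X ≥ 20] ≤ 29/100 ≈ 0.290000.


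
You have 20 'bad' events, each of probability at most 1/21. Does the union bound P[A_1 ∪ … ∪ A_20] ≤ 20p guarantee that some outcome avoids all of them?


Union bound: P[∪_{i=1}^{20} A_i] ≤ Σ_i P[A_i] ≤ 20·p = 20·(1/21) = 20/21.
Numerically: 20/21 ≈ 0.95238.
Is 20/21 < 1? YES.
Since P[∪ A_i] ≤ 20/21 < 1, the complement has P[∩ A_i^c] ≥ 1 − 20/21 = 1/21 > 0, so some outcome avoids every A_i.

20·p = 20/21 ≈ 0.95238; existence CERTIFIED by the union bound.


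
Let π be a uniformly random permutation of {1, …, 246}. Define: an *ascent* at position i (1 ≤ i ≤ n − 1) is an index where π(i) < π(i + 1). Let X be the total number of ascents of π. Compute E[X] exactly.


Write X = Σ X_I over i = 1, …, 245, with X_I the indicator of one ascent.
There are 245 indicators.
For each fixed i, the pair (π(i), π(i+1)) is a uniformly random ordered pair of distinct values from {1, …, 246}; by symmetry P[π(i) < π(i+1)] = 1/2.
By linearity: E[X] = 245 · (1/2) = (246 − 1) · (1/2) = 245/2 ≈ 122.50000.

E[X] = 245/2 = 122.50000.


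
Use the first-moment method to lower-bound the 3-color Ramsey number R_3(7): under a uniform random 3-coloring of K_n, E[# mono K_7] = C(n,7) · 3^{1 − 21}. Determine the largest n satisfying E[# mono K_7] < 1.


We need C(n, 7) · 3^{1 − 21} < 1, i.e. C(n, 7) < 3^{21 − 1} = 3486784401.
Check values of n near the boundary:
  n = 77: C(77, 7) = 2404808340; 2404808340 < 3486784401? YES
  n = 78: C(78, 7) = 2641902120; 2641902120 < 3486784401? YES
  n = 79: C(79, 7) = 2898753715; 2898753715 < 3486784401? YES
  n = 80: C(80, 7) = 3176716400; 3176716400 < 3486784401? YES
  n = 81: C(81, 7) = 3477216600; 3477216600 < 3486784401? YES
  n = 82: C(82, 7) = 3801756816; 3801756816 < 3486784401? NO
  n = 83: C(83, 7) = 4151918628; 4151918628 < 3486784401? NO
  n = 84: C(84, 7) = 4529365776; 4529365776 < 3486784401? NO
The largest n with C(n, 7) < 3486784401 is n = 81 (where E[X] = 42928600/43046721 ≈ 0.99726). Hence R_3(7) > 81, i.e. R_3(7) ≥ 82.

Largest n = 81; hence R_3(7) > 81.


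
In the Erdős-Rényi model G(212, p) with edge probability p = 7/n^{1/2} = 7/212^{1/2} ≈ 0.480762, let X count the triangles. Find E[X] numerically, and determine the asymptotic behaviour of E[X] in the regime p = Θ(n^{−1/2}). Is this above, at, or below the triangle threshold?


Number of potential triangles: C(212, 3) = 1565620.
Each occurs with probability p³ ≈ (0.480762)³ ≈ 1.11119513e-01.
By linearity: E[X] = C(212, 3)·p³ ≈ 1565620 · 1.11119513e-01 ≈ 173970.931657.
Since α = 1/2 < 1, p = c/n^{1/2} ≫ 1/n is above the triangle threshold p ~ 1/n. Asymptotically E[X] ~ (c³/6)·n^{3(1−α)} = (7³/6)·n^{1.5} → ∞; triangles are abundant w.h.p.

E[X] ≈ 173970.931657; in regime p = Θ(1/n^{1/2}) E[X] diverges (above the triangle threshold p ~ 1/n).


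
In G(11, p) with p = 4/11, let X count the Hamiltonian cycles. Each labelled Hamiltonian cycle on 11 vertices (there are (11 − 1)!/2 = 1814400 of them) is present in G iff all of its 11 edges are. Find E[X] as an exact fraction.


K_11 has (11 − 1)!/2 = 1814400 labelled Hamiltonian cycles.
For each such Hamiltonian cycle H, let X_H = 1 if all 11 edges of H are present in G. Then P[X_H = 1] = p^{11} = (4/11)^{11} = 4194304/285311670611.
By linearity: E[X] = Σ_H E[X_H] = 1814400 · p^{11} = 1814400 · 4194304/285311670611 = 7610145177600/285311670611.
Numerically: E[X] ≈ 26.673.

E[X] = 1814400 · (4/11)^{11} = 7610145177600/285311670611 ≈ 26.673.


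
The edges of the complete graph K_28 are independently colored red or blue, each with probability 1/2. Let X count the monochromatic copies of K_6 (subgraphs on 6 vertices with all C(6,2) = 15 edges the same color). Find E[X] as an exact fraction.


Let X = Σ_S X_S over the C(28, 6) = 376740 subsets S of size 6, where X_S = 1 if the K_6 on S is monochromatic.
For a fixed S, the K_6 on S has C(6, 2) = 15 edges. P[all 15 edges red] = (1/2)^15, and likewise for blue, so P[monochromatic] = 2·(1/2)^15 = 2^{1 − 15} = 1/16384.
By linearity: E[X] = C(28, 6) · 2^{1 − 15} = 376740 · 1/16384 = 94185/4096.
Numerically: E[X] ≈ 22.9944.

E[X] = C(28,6)·2^(1−C(6,2)) = 94185/4096 ≈ 22.9944.


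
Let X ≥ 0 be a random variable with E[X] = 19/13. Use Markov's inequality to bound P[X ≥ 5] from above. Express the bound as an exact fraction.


μ = E[X] = 19/13, a = 5.
Markov: P[X ≥ 5] ≤ μ/a = (19/13)/5 = 19/65.
Numerically: ≈ 0.29231.
(Since a = 5 > μ = 1.46154, the bound 19/65 is < 1 and informative.)

P[X ≥ 5] ≤ 19/65 ≈ 0.29231.


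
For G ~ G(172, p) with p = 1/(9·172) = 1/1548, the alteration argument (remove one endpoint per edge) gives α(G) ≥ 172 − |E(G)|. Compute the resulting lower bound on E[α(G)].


E[|E(G)|] = C(172, 2)·p = 14706 · (1/1548) = 19/2.
E[α(G)] ≥ n − E[|E(G)|] = 172 − 19/2 = 325/2.
Numerically: ≈ 162.5000.
(This is only a lower bound; the true E[α(G)] may be larger.)

E[α(G)] ≥ 325/2 ≈ 162.5000.


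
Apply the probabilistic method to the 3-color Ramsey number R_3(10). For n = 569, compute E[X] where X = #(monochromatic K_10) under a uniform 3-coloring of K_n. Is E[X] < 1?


E[X] = C(569, 10) · 3^{1 − 45} = 905357721286137524328 · 3^{−44} = 905357721286137524328/984770902183611232881.
As a reduced fraction: E[X] = 100595302365126391592/109418989131512359209 ≈ 0.919.
Is E[X] < 1? YES.
Since E[X] < 1, there exists a 3-coloring of K_{569} with no monochromatic K_10; hence R_3(10) > 569.

E[X] = 100595302365126391592/109418989131512359209 ≈ 0.919; E[X] < 1, so R_3(10) > 569.


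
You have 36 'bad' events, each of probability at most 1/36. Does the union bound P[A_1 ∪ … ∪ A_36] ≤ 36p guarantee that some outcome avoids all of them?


Union bound: P[∪_{i=1}^{36} A_i] ≤ Σ_i P[A_i] ≤ 36·p = 36·(1/36) = 1.
Numerically: 1 ≈ 1.000000.
Is 1 < 1? NO.
Since the bound 1 is ≥ 1, the union bound is uninformative here; it does NOT by itself certify existence.

36·p = 1 ≈ 1.000000; existence NOT certified by the union bound.


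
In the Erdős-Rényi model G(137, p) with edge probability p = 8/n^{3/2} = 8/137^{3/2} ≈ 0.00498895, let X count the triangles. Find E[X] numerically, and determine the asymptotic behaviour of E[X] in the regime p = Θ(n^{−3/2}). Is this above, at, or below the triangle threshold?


Number of potential triangles: C(137, 3) = 419220.
Each occurs with probability p³ ≈ (0.00498895)³ ≈ 1.24173067e-07.
By linearity: E[X] = C(137, 3)·p³ ≈ 419220 · 1.24173067e-07 ≈ 0.052056.
Since α = 3/2 > 1, p = c/n^{3/2} = o(1/n) is below the triangle threshold p ~ 1/n. Asymptotically E[X] ~ (c³/6)·n^{3(1−α)} = (8³/6)·n^{-1.5} → 0, so by Markov's inequality G has no triangles w.h.p.

E[X] ≈ 0.052056; in regime p = Θ(1/n^{3/2}) E[X] tends to 0 (below the triangle threshold p ~ 1/n).


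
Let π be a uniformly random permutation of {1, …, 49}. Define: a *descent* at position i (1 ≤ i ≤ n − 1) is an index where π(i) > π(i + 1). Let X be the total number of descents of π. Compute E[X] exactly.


Write X = Σ X_I over i = 1, …, 48, with X_I the indicator of one descent.
There are 48 indicators.
For each fixed i, the pair (π(i), π(i+1)) is a uniformly random ordered pair of distinct values from {1, …, 49}; by symmetry P[π(i) > π(i+1)] = 1/2.
By linearity: E[X] = 48 · (1/2) = (49 − 1) · (1/2) = 24 ≈ 24.000.

E[X] = 24 = 24.000.


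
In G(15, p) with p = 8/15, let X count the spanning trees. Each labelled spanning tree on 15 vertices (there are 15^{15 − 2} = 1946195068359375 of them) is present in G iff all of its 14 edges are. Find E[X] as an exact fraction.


K_15 has 15^{15 − 2} = 1946195068359375 labelled spanning trees.
For each such spanning tree H, let X_H = 1 if all 14 edges of H are present in G. Then P[X_H = 1] = p^{14} = (8/15)^{14} = 4398046511104/29192926025390625.
Summing the indicators: E[X] = Σ_H E[X_H] = 1946195068359375 · p^{14} = 1946195068359375 · 4398046511104/29192926025390625 = 4398046511104/15.
Numerically: E[X] ≈ 2.932e+11.

E[X] = 1946195068359375 · (8/15)^{14} = 4398046511104/15 ≈ 2.932e+11.


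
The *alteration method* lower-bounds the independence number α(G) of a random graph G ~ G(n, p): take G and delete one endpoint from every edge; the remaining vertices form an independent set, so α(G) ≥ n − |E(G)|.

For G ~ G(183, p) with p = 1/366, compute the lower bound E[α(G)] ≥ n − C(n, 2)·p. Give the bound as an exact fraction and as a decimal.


E[|E(G)|] = C(183, 2)·p = 16653 · (1/366) = 91/2.
E[α(G)] ≥ n − E[|E(G)|] = 183 − 91/2 = 275/2.
Numerically: ≈ 137.500000.
(This is only a lower bound; the true E[α(G)] may be larger.)

E[α(G)] ≥ 275/2 ≈ 137.500000.


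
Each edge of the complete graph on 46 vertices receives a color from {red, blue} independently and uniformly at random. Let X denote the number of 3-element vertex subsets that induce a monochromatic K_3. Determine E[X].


Let X = Σ_S X_S over the C(46, 3) = 15180 subsets S of size 3, where X_S = 1 if the K_3 on S is monochromatic.
For a fixed S, the K_3 on S has C(3, 2) = 3 edges. P[all 3 edges red] = (1/2)^3, and likewise for blue, so P[monochromatic] = 2·(1/2)^3 = 2^{1 − 3} = 1/4.
Summing: E[X] = C(46, 3) · 2^{1 − 3} = 15180 · 1/4 = 3795.
Numerically: E[X] ≈ 3795.00000.

E[X] = C(46,3)·2^(1−C(3,2)) = 3795 ≈ 3795.00000.


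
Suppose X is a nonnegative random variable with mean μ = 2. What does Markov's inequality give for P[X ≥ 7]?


μ = E[X] = 2, a = 7.
Markov: P[X ≥ 7] ≤ μ/a = (2)/7 = 2/7.
Numerically: ≈ 0.2857.
(Since a = 7 > μ = 2.0000, the bound 2/7 is < 1 and informative.)

P[X ≥ 7] ≤ 2/7 ≈ 0.2857.


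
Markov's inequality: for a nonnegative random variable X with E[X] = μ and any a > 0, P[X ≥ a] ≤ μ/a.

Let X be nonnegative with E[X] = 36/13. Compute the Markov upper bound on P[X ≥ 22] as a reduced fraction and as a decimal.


μ = E[X] = 36/13, a = 22.
Markov: P[X ≥ 22] ≤ μ/a = (36/13)/22 = 18/143.
Numerically: ≈ 0.1259.
(Since a = 22 > μ = 2.7692, the bound 18/143 is < 1 and informative.)

P[X ≥ 22] ≤ 18/143 ≈ 0.1259.


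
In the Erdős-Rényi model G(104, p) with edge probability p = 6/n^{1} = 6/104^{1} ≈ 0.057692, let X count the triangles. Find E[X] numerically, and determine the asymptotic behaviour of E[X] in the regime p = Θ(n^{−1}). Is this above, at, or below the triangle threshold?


Number of potential triangles: C(104, 3) = 182104.
Each occurs with probability p³ ≈ (0.057692)³ ≈ 1.9202321e-04.
By linearity: E[X] = C(104, 3)·p³ ≈ 182104 · 1.9202321e-04 ≈ 34.96820.
Here α = 1, so p = 6/n is exactly at the triangle threshold p ~ 1/n. Asymptotically E[X] → c³/6 = 6³/6 = 36 ≈ 36.00000, a bounded constant. In this regime the triangle count is asymptotically Poisson(c³/6).

E[X] ≈ 34.96820; in regime p = Θ(1/n^{1}) E[X] stays bounded (at the triangle threshold p ~ 1/n).
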